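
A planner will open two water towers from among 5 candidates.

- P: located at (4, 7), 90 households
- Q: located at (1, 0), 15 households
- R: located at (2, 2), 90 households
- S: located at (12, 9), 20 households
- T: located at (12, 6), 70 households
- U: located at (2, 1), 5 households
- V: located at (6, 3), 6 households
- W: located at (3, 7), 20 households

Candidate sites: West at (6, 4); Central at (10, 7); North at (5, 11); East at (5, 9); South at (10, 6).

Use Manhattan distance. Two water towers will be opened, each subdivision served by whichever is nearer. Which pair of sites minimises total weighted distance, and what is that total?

{West, South}, total 1526

Evaluate every pair (each demand assigned to the nearer of the two):
  {West, South}: total = 1526
  {West, Central}: total = 1576
  {West, East}: total = 1766
  {East, South}: total = 1782
  {Central, East}: total = 1832
  {West, North}: total = 2026
  {North, South}: total = 2222
  {Central, North}: total = 2278
  {Central, South}: total = 2312
  {North, East}: total = 2382
Best pair: {West, South} with total 1526.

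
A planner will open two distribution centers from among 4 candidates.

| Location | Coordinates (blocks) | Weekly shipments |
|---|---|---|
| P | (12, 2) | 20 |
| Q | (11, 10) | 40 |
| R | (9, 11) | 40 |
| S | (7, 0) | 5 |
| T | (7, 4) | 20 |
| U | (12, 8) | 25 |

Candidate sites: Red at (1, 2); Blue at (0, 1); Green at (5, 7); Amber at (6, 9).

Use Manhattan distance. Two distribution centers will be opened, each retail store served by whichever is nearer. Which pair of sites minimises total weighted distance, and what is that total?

Evaluate every pair (each demand assigned to the nearer of the two):
  {Red, Amber}: total = 995
  {Green, Amber}: total = 1000
  {Blue, Amber}: total = 1035
  {Red, Green}: total = 1240
  {Blue, Green}: total = 1260
  {Red, Blue}: total = 2245
Best pair: {Red, Amber} with total 995.

{Red, Amber}, total 995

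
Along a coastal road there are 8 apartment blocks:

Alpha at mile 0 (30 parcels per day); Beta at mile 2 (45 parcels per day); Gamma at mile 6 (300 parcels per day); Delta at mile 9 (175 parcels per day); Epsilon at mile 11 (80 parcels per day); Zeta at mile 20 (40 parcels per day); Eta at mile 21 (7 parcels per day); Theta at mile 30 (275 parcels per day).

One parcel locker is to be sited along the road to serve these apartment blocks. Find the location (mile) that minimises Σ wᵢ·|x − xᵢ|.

x = 9

For a sum of weighted absolute distances on a line, the optimum is the weighted median (not the mean). Total weight W = 952; half-weight = 476.
Sort by position and accumulate weight:
  mile 0 (Alpha, w=30) → cum 30
  mile 2 (Beta, w=45) → cum 75
  mile 6 (Gamma, w=300) → cum 375
  mile 9 (Delta, w=175) → cum 550  ≥ 476 → median here
  mile 11 (Epsilon, w=80) → cum 630
  mile 20 (Zeta, w=40) → cum 670
  mile 21 (Eta, w=7) → cum 677
  mile 30 (Theta, w=275) → cum 952
Optimal location: mile 9.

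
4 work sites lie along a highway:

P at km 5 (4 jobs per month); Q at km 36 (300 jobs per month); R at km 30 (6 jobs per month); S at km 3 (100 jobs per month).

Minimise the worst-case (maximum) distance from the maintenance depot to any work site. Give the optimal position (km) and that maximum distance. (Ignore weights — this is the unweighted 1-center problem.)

The 1-center on a line is the midpoint of the two extreme points: leftmost at 3, rightmost at 36.
Optimal location = (3 + 36)/2 = 19.5; maximum distance = (36 − 3)/2 = 16.5.

location 19.5, max distance 16.5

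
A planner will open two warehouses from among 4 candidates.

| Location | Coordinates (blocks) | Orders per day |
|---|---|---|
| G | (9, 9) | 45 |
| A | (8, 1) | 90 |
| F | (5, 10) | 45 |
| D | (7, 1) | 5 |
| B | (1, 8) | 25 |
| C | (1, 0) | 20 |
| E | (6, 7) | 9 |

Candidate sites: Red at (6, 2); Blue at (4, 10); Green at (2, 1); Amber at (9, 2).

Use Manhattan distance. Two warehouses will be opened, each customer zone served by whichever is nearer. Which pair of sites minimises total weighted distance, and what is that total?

Evaluate every pair (each demand assigned to the nearer of the two):
  {Blue, Amber}: total = 880
  {Red, Blue}: total = 905
  {Blue, Green}: total = 1090
  {Green, Amber}: total = 1362
  {Red, Amber}: total = 1370
  {Red, Green}: total = 1420
Best pair: {Blue, Amber} with total 880.

{Blue, Amber}, total 880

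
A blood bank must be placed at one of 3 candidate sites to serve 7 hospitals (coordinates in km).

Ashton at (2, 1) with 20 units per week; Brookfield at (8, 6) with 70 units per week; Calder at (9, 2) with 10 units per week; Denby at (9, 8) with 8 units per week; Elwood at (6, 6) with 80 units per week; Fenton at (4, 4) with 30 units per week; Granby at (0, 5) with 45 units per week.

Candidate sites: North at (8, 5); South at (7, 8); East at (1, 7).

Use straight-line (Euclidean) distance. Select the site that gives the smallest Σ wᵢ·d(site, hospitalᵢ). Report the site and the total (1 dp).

Total weighted distance at each candidate:
  North (8, 5): total = 933.7
  South (7, 8): total = 1079.4
  East (1, 7): total = 1411.3
Minimum is at North with total 933.7 km.

North, total 933.7 km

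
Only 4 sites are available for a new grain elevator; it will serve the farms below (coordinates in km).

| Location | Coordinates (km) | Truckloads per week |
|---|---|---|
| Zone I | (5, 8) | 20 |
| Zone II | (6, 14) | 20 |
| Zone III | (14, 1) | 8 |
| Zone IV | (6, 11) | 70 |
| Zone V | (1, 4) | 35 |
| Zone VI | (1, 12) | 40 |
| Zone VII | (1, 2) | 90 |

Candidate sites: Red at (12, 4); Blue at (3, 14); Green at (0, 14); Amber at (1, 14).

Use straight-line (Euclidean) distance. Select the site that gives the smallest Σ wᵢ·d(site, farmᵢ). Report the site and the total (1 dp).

Total weighted distance at each candidate:
  Red (12, 4): total = 3004.0
  Blue (3, 14): total = 2184.7
  Green (0, 14): total = 2423.6
  Amber (1, 14): total = 2309.5
Minimum is at Blue with total 2184.7 km.

Blue, total 2184.7 km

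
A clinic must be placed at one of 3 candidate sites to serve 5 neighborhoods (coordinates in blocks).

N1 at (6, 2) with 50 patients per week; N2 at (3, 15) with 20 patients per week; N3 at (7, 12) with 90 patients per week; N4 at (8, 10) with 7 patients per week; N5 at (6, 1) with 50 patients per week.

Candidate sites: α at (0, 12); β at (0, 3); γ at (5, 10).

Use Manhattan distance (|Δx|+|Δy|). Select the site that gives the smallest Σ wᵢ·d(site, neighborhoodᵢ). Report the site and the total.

Total weighted distance at each candidate:
  α (0, 12): total = 2470
  β (0, 3): total = 2595
  γ (5, 10): total = 1471
Minimum is at γ with total 1471 blocks.

γ, total 1471 blocks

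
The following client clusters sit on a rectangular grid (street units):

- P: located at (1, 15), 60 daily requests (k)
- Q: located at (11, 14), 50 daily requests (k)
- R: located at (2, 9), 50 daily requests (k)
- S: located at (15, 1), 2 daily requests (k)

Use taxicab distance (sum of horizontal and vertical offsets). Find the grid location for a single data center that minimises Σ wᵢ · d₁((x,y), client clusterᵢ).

(2, 14)

Manhattan distance separates: Σwᵢ(|x−xᵢ|+|y−yᵢ|) = Σwᵢ|x−xᵢ| + Σwᵢ|y−yᵢ|, so x and y are optimised independently as 1-D weighted medians.
Total weight W = 162; half = 81.
x-coordinate, sorted with cumulative weight:
  x=1 (P, w=60) cum 60
  x=2 (R, w=50) cum 110  ← median
  x=11 (Q, w=50) cum 160
  x=15 (S, w=2) cum 162
⇒ x* = 2
y-coordinate, sorted with cumulative weight:
  y=1 (S, w=2) cum 2
  y=9 (R, w=50) cum 52
  y=14 (Q, w=50) cum 102  ← median
  y=15 (P, w=60) cum 162
⇒ y* = 14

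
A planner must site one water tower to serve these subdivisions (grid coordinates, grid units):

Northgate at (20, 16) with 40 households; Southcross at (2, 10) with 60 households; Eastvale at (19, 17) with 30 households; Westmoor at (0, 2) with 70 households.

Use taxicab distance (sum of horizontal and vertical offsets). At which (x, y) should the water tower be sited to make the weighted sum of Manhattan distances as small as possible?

Manhattan distance separates: Σwᵢ(|x−xᵢ|+|y−yᵢ|) = Σwᵢ|x−xᵢ| + Σwᵢ|y−yᵢ|, so x and y are optimised independently as 1-D weighted medians.
Total weight W = 200; half = 100.
x-coordinate, sorted with cumulative weight:
  x=0 (Westmoor, w=70) cum 70
  x=2 (Southcross, w=60) cum 130  ← median
  x=19 (Eastvale, w=30) cum 160
  x=20 (Northgate, w=40) cum 200
⇒ x* = 2
y-coordinate, sorted with cumulative weight:
  y=2 (Westmoor, w=70) cum 70
  y=10 (Southcross, w=60) cum 130  ← median
  y=16 (Northgate, w=40) cum 170
  y=17 (Eastvale, w=30) cum 200
⇒ y* = 10

(2, 10)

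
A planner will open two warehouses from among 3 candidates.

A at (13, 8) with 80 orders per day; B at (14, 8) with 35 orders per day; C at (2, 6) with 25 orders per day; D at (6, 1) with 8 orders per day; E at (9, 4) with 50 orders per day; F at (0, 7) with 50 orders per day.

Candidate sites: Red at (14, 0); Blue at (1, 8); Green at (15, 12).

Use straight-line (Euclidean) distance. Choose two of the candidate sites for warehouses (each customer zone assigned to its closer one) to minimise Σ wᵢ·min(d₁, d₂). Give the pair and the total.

Evaluate every pair (each demand assigned to the nearer of the two):
  {Blue, Green}: total = 1144.7
  {Red, Blue}: total = 1436.2
  {Red, Green}: total = 2004.8
Best pair: {Blue, Green} with total 1144.7.

{Blue, Green}, total 1144.7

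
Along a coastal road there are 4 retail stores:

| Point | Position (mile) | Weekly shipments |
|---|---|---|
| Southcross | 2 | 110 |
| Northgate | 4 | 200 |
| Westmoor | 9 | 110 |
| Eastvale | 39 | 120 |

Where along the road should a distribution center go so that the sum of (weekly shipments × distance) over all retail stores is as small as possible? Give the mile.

x = 4

For a sum of weighted absolute distances on a line, the optimum is the weighted median (not the mean). Total weight W = 540; half-weight = 270.
Sort by position and accumulate weight:
  mile 2 (Southcross, w=110) → cum 110
  mile 4 (Northgate, w=200) → cum 310  ≥ 270 → median here
  mile 9 (Westmoor, w=110) → cum 420
  mile 39 (Eastvale, w=120) → cum 540
Optimal location: mile 4.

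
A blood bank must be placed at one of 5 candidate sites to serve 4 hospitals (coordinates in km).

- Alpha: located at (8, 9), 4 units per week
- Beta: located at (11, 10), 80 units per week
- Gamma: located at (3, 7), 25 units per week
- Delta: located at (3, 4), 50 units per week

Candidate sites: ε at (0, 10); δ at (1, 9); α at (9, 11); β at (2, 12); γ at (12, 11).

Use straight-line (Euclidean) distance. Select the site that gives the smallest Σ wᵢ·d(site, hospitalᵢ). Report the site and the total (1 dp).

Total weighted distance at each candidate:
  ε (0, 10): total = 1353.7
  δ (1, 9): total = 1172.0
  α (9, 11): total = 829.1
  β (2, 12): total = 1295.0
  γ (12, 11): total = 947.3
Minimum is at α with total 829.1 km.

α, total 829.1 km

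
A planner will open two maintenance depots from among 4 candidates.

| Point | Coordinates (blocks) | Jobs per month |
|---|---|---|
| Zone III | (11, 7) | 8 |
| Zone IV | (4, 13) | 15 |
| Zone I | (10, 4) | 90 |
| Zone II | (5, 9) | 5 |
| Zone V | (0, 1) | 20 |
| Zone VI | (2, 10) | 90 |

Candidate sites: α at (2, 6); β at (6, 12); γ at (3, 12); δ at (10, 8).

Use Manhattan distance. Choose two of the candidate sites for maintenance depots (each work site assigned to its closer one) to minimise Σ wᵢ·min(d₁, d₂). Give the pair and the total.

{γ, δ}, total 981

Evaluate every pair (each demand assigned to the nearer of the two):
  {γ, δ}: total = 981
  {α, δ}: total = 1041
  {β, δ}: total = 1321
  {α, γ}: total = 1445
  {α, β}: total = 1545
  {β, γ}: total = 1760
Best pair: {γ, δ} with total 981.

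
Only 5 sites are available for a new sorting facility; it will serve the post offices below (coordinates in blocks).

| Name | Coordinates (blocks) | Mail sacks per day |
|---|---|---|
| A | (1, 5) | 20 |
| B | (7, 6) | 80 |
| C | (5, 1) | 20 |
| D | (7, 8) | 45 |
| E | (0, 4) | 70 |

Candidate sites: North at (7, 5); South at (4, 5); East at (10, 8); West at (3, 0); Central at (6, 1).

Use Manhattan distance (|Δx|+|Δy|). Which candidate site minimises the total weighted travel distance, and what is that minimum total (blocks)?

Total weighted distance at each candidate:
  North (7, 5): total = 1015
  South (4, 5): total = 1100
  East (10, 8): total = 1995
  West (3, 0): total = 2030
  Central (6, 1): total = 1670
Minimum is at North with total 1015 blocks.

North, total 1015 blocks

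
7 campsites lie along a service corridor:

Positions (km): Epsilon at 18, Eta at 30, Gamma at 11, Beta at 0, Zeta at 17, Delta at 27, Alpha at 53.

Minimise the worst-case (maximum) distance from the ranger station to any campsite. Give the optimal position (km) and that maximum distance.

location 26.5, max distance 26.5

The 1-center on a line is the midpoint of the two extreme points: leftmost at 0, rightmost at 53.
Optimal location = (0 + 53)/2 = 26.5; maximum distance = (53 − 0)/2 = 26.5.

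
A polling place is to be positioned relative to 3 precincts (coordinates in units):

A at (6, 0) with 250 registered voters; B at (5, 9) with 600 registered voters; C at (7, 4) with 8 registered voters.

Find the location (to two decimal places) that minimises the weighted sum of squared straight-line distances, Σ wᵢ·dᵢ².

(5.31, 6.33)

The minimiser of Σwᵢ‖p−pᵢ‖² is the weighted centroid p* = (Σwᵢpᵢ)/(Σwᵢ).
Σwᵢ = 858.
Σwᵢxᵢ = 250·6 + 600·5 + 8·7 = 4556.
Σwᵢyᵢ = 250·0 + 600·9 + 8·4 = 5432.
x* = 4556/858 = 5.31, y* = 5432/858 = 6.33.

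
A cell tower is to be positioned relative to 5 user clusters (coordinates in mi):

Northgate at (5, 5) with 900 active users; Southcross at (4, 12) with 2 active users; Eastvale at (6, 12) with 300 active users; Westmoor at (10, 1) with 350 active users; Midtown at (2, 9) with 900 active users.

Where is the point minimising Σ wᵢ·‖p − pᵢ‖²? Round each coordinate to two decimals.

(4.73, 6.76)

The minimiser of Σwᵢ‖p−pᵢ‖² is the weighted centroid p* = (Σwᵢpᵢ)/(Σwᵢ).
Σwᵢ = 2452.
Σwᵢxᵢ = 900·5 + 2·4 + 300·6 + 350·10 + 900·2 = 11608.
Σwᵢyᵢ = 900·5 + 2·12 + 300·12 + 350·1 + 900·9 = 16574.
x* = 11608/2452 = 4.73, y* = 16574/2452 = 6.76.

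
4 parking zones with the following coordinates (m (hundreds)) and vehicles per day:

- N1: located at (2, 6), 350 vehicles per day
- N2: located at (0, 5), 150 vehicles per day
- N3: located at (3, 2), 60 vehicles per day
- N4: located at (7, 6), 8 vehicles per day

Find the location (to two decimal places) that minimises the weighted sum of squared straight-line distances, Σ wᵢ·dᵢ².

The minimiser of Σwᵢ‖p−pᵢ‖² is the weighted centroid p* = (Σwᵢpᵢ)/(Σwᵢ).
Σwᵢ = 568.
Σwᵢxᵢ = 350·2 + 150·0 + 60·3 + 8·7 = 936.
Σwᵢyᵢ = 350·6 + 150·5 + 60·2 + 8·6 = 3018.
x* = 936/568 = 1.65, y* = 3018/568 = 5.31.

(1.65, 5.31)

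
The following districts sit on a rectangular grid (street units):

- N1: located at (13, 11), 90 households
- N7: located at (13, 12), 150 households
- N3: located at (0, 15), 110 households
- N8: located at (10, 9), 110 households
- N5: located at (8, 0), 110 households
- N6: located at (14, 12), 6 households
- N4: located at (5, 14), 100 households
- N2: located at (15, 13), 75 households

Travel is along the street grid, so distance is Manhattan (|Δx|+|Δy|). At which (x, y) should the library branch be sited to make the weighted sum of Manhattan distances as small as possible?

Manhattan distance separates: Σwᵢ(|x−xᵢ|+|y−yᵢ|) = Σwᵢ|x−xᵢ| + Σwᵢ|y−yᵢ|, so x and y are optimised independently as 1-D weighted medians.
Total weight W = 751; half = 375.5.
x-coordinate, sorted with cumulative weight:
  x=0 (N3, w=110) cum 110
  x=5 (N4, w=100) cum 210
  x=8 (N5, w=110) cum 320
  x=10 (N8, w=110) cum 430  ← median
  x=13 (N1, w=90) cum 520
  x=13 (N7, w=150) cum 670
  x=14 (N6, w=6) cum 676
  x=15 (N2, w=75) cum 751
⇒ x* = 10
y-coordinate, sorted with cumulative weight:
  y=0 (N5, w=110) cum 110
  y=9 (N8, w=110) cum 220
  y=11 (N1, w=90) cum 310
  y=12 (N7, w=150) cum 460  ← median
  y=12 (N6, w=6) cum 466
  y=13 (N2, w=75) cum 541
  y=14 (N4, w=100) cum 641
  y=15 (N3, w=110) cum 751
⇒ y* = 12

(10, 12)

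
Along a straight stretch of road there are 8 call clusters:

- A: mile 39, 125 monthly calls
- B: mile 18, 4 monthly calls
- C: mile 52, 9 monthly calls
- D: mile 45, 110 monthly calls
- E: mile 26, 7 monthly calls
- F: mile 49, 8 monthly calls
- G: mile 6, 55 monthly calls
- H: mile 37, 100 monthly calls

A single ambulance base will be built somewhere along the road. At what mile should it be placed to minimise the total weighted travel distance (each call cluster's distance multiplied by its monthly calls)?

x = 39

For a sum of weighted absolute distances on a line, the optimum is the weighted median (not the mean). Total weight W = 418; half-weight = 209.
Sort by position and accumulate weight:
  mile 6 (G, w=55) → cum 55
  mile 18 (B, w=4) → cum 59
  mile 26 (E, w=7) → cum 66
  mile 37 (H, w=100) → cum 166
  mile 39 (A, w=125) → cum 291  ≥ 209 → median here
  mile 45 (D, w=110) → cum 401
  mile 49 (F, w=8) → cum 409
  mile 52 (C, w=9) → cum 418
Optimal location: mile 39.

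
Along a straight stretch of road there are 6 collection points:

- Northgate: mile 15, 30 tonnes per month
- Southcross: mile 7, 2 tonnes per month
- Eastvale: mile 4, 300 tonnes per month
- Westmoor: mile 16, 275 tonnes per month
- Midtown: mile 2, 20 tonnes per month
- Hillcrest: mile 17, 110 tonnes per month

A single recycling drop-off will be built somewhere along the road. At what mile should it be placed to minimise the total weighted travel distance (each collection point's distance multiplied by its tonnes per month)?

x = 16

For a sum of weighted absolute distances on a line, the optimum is the weighted median (not the mean). Total weight W = 737; half-weight = 368.5.
Sort by position and accumulate weight:
  mile 2 (Midtown, w=20) → cum 20
  mile 4 (Eastvale, w=300) → cum 320
  mile 7 (Southcross, w=2) → cum 322
  mile 15 (Northgate, w=30) → cum 352
  mile 16 (Westmoor, w=275) → cum 627  ≥ 368.5 → median here
  mile 17 (Hillcrest, w=110) → cum 737
Optimal location: mile 16.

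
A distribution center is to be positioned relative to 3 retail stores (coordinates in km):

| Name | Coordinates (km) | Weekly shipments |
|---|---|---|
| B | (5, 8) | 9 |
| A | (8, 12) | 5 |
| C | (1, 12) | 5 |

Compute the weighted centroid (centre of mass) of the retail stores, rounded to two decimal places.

(4.74, 10.11)

The minimiser of Σwᵢ‖p−pᵢ‖² is the weighted centroid p* = (Σwᵢpᵢ)/(Σwᵢ).
Σwᵢ = 19.
Σwᵢxᵢ = 9·5 + 5·8 + 5·1 = 90.
Σwᵢyᵢ = 9·8 + 5·12 + 5·12 = 192.
x* = 90/19 = 4.74, y* = 192/19 = 10.11.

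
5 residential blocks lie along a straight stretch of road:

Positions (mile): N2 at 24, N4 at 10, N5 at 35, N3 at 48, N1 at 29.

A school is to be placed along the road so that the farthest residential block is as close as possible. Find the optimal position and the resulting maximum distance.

location 29, max distance 19

The 1-center on a line is the midpoint of the two extreme points: leftmost at 10, rightmost at 48.
Optimal location = (10 + 48)/2 = 29; maximum distance = (48 − 10)/2 = 19.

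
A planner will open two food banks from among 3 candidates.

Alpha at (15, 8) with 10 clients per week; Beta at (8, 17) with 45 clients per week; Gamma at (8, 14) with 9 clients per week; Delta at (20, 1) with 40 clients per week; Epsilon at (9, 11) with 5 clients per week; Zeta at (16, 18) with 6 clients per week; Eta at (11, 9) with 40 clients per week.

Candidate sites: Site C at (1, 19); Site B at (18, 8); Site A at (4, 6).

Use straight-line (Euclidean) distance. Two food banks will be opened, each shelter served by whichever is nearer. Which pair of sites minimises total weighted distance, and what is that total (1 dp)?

{Site C, Site B}, total 1117.7

Evaluate every pair (each demand assigned to the nearer of the two):
  {Site C, Site B}: total = 1117.7
  {Site B, Site A}: total = 1307.8
  {Site C, Site A}: total = 1617.5
Best pair: {Site C, Site B} with total 1117.7.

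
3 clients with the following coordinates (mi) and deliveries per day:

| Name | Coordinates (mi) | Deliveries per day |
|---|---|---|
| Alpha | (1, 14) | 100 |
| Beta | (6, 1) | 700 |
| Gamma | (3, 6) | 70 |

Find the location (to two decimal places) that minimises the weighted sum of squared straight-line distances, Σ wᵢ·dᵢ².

(5.18, 2.90)

The minimiser of Σwᵢ‖p−pᵢ‖² is the weighted centroid p* = (Σwᵢpᵢ)/(Σwᵢ).
Σwᵢ = 870.
Σwᵢxᵢ = 100·1 + 700·6 + 70·3 = 4510.
Σwᵢyᵢ = 100·14 + 700·1 + 70·6 = 2520.
x* = 4510/870 = 5.18, y* = 2520/870 = 2.90.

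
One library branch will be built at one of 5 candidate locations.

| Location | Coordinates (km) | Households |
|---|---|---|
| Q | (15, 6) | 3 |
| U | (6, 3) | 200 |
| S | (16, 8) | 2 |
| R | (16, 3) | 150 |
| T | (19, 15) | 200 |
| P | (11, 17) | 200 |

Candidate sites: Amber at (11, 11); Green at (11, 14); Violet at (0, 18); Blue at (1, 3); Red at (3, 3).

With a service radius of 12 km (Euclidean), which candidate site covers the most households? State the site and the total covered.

Amber, covering 755

Coverage radius r = 12 km; a point is covered iff (Δx)²+(Δy)² ≤ 12² = 144.
  Amber (11, 11): covers {Q, U, S, R, T, P} → 755
  Green (11, 14): covers {Q, S, T, P} → 405
  Violet (0, 18): covers {P} → 200
  Blue (1, 3): covers {U} → 200
  Red (3, 3): covers {U} → 200
Maximum coverage at Amber: 755 households.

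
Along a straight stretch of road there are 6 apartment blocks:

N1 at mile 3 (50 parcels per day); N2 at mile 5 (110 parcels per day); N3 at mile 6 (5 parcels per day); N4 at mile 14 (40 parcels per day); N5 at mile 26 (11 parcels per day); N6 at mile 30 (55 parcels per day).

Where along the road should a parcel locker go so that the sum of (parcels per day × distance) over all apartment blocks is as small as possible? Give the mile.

x = 5

For a sum of weighted absolute distances on a line, the optimum is the weighted median (not the mean). Total weight W = 271; half-weight = 135.5.
Sort by position and accumulate weight:
  mile 3 (N1, w=50) → cum 50
  mile 5 (N2, w=110) → cum 160  ≥ 135.5 → median here
  mile 6 (N3, w=5) → cum 165
  mile 14 (N4, w=40) → cum 205
  mile 26 (N5, w=11) → cum 216
  mile 30 (N6, w=55) → cum 271
Optimal location: mile 5.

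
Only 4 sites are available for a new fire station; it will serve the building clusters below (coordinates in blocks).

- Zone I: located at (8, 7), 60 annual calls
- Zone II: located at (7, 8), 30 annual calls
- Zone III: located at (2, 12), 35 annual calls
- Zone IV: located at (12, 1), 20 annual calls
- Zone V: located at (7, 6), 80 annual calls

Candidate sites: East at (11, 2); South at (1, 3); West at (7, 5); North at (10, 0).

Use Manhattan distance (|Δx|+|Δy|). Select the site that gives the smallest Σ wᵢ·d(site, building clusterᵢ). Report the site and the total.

Total weighted distance at each candidate:
  East (11, 2): total = 2125
  South (1, 3): total = 2320
  West (7, 5): total = 950
  North (10, 0): total = 2350
Minimum is at West with total 950 blocks.

West, total 950 blocks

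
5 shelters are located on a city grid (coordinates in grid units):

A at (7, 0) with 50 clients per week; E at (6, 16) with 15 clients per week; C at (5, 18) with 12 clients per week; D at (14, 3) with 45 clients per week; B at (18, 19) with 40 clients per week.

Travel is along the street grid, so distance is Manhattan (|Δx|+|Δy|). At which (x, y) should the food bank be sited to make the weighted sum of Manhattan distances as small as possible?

(14, 3)

Manhattan distance separates: Σwᵢ(|x−xᵢ|+|y−yᵢ|) = Σwᵢ|x−xᵢ| + Σwᵢ|y−yᵢ|, so x and y are optimised independently as 1-D weighted medians.
Total weight W = 162; half = 81.
x-coordinate, sorted with cumulative weight:
  x=5 (C, w=12) cum 12
  x=6 (E, w=15) cum 27
  x=7 (A, w=50) cum 77
  x=14 (D, w=45) cum 122  ← median
  x=18 (B, w=40) cum 162
⇒ x* = 14
y-coordinate, sorted with cumulative weight:
  y=0 (A, w=50) cum 50
  y=3 (D, w=45) cum 95  ← median
  y=16 (E, w=15) cum 110
  y=18 (C, w=12) cum 122
  y=19 (B, w=40) cum 162
⇒ y* = 3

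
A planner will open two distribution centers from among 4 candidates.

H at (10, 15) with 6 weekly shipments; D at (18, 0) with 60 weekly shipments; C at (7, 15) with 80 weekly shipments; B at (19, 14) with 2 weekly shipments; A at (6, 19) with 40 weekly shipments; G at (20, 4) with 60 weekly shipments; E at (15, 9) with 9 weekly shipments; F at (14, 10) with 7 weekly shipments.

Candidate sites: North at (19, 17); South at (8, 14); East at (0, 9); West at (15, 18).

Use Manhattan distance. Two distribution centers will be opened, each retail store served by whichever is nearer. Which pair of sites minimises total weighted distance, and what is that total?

Evaluate every pair (each demand assigned to the nearer of the two):
  {North, South}: total = 2562
  {South, West}: total = 3018
  {North, West}: total = 3398
  {South, East}: total = 3418
  {North, East}: total = 3824
  {East, West}: total = 3888
Best pair: {North, South} with total 2562.

{North, South}, total 2562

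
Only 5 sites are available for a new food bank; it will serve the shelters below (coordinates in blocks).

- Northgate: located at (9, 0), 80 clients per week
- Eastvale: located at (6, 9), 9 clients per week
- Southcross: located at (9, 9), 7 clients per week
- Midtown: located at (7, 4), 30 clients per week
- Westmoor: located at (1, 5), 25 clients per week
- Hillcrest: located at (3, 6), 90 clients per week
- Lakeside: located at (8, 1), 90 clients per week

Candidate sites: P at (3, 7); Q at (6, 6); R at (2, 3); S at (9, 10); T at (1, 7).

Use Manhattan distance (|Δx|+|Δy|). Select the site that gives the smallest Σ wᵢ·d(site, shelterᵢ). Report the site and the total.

Total weighted distance at each candidate:
  P (3, 7): total = 2531
  Q (6, 6): total = 1929
  R (2, 3): total = 2316
  S (9, 10): total = 3208
  T (1, 7): total = 3093
Minimum is at Q with total 1929 blocks.

Q, total 1929 blocks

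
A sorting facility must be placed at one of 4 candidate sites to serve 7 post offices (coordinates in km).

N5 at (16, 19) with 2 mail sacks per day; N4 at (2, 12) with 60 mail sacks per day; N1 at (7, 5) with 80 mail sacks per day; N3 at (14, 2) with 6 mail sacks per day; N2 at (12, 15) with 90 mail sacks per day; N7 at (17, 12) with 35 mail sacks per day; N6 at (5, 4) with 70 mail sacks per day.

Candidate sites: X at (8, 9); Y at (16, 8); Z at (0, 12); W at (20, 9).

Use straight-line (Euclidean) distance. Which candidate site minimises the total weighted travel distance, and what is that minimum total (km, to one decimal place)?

Total weighted distance at each candidate:
  X (8, 9): total = 2202.5
  Y (16, 8): total = 3381.7
  Z (0, 12): total = 3418.7
  W (20, 9): total = 4415.2
Minimum is at X with total 2202.5 km.

X, total 2202.5 km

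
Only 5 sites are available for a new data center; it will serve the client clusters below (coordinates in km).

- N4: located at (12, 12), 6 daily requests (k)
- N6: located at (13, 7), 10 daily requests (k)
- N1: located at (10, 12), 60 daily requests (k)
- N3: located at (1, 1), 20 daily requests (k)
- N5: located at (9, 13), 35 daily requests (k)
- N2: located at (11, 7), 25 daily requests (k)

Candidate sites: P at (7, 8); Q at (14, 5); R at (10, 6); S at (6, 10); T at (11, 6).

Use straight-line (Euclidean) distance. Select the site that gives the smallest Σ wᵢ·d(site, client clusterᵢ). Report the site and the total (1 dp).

Total weighted distance at each candidate:
  P (7, 8): total = 875.2
  Q (14, 5): total = 1242.1
  R (10, 6): total = 918.3
  S (6, 10): total = 882.6
  T (11, 6): total = 927.2
Minimum is at P with total 875.2 km.

P, total 875.2 km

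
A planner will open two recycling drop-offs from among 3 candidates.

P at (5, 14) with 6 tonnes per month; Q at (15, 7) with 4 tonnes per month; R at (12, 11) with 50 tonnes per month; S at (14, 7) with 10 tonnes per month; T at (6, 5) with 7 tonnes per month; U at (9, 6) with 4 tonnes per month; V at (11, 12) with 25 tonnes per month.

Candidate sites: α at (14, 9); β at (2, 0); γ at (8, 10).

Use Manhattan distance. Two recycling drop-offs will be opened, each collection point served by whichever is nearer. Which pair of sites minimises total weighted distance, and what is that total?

{α, γ}, total 468

Evaluate every pair (each demand assigned to the nearer of the two):
  {α, γ}: total = 468
  {α, β}: total = 561
  {β, γ}: total = 616
Best pair: {α, γ} with total 468.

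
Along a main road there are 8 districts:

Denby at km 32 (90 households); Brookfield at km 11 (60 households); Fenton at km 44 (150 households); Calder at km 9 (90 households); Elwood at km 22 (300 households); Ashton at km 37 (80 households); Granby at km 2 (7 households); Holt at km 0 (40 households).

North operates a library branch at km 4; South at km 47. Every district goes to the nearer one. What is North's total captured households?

497

The indifferent point is the midpoint (4+47)/2 = 25.5; districts left of it (closer to North at 4) go to North, those right go to South.
  Holt at 0 (w=40) → North
  Granby at 2 (w=7) → North
  Calder at 9 (w=90) → North
  Brookfield at 11 (w=60) → North
  Elwood at 22 (w=300) → North
  Denby at 32 (w=90) → South
  Ashton at 37 (w=80) → South
  Fenton at 44 (w=150) → South
North captures 497; South captures 320.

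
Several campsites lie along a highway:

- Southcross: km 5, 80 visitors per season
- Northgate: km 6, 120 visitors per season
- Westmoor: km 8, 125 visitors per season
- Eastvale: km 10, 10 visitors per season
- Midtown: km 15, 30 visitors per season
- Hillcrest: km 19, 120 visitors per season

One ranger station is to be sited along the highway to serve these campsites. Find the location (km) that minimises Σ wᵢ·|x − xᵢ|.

x = 8

For a sum of weighted absolute distances on a line, the optimum is the weighted median (not the mean). Total weight W = 485; half-weight = 242.5.
Sort by position and accumulate weight:
  km 5 (Southcross, w=80) → cum 80
  km 6 (Northgate, w=120) → cum 200
  km 8 (Westmoor, w=125) → cum 325  ≥ 242.5 → median here
  km 10 (Eastvale, w=10) → cum 335
  km 15 (Midtown, w=30) → cum 365
  km 19 (Hillcrest, w=120) → cum 485
Optimal location: km 8.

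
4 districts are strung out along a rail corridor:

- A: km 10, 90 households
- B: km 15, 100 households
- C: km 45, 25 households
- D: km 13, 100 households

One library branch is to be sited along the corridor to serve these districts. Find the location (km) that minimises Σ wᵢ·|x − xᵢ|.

x = 13

For a sum of weighted absolute distances on a line, the optimum is the weighted median (not the mean). Total weight W = 315; half-weight = 157.5.
Sort by position and accumulate weight:
  km 10 (A, w=90) → cum 90
  km 13 (D, w=100) → cum 190  ≥ 157.5 → median here
  km 15 (B, w=100) → cum 290
  km 45 (C, w=25) → cum 315
Optimal location: km 13.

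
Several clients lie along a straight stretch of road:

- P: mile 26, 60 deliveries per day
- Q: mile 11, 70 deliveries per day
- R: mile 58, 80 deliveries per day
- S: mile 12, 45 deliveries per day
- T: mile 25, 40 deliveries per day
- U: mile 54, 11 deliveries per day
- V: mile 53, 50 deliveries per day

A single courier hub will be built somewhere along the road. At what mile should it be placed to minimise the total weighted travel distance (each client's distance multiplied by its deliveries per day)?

x = 26

For a sum of weighted absolute distances on a line, the optimum is the weighted median (not the mean). Total weight W = 356; half-weight = 178.
Sort by position and accumulate weight:
  mile 11 (Q, w=70) → cum 70
  mile 12 (S, w=45) → cum 115
  mile 25 (T, w=40) → cum 155
  mile 26 (P, w=60) → cum 215  ≥ 178 → median here
  mile 53 (V, w=50) → cum 265
  mile 54 (U, w=11) → cum 276
  mile 58 (R, w=80) → cum 356
Optimal location: mile 26.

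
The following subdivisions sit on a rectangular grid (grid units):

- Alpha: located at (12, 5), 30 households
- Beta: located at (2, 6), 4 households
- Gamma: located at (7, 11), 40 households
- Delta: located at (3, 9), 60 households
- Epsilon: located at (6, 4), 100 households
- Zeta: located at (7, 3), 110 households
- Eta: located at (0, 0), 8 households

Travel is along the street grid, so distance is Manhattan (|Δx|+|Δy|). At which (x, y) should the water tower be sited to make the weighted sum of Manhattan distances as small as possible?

(7, 4)

Manhattan distance separates: Σwᵢ(|x−xᵢ|+|y−yᵢ|) = Σwᵢ|x−xᵢ| + Σwᵢ|y−yᵢ|, so x and y are optimised independently as 1-D weighted medians.
Total weight W = 352; half = 176.
x-coordinate, sorted with cumulative weight:
  x=0 (Eta, w=8) cum 8
  x=2 (Beta, w=4) cum 12
  x=3 (Delta, w=60) cum 72
  x=6 (Epsilon, w=100) cum 172
  x=7 (Gamma, w=40) cum 212  ← median
  x=7 (Zeta, w=110) cum 322
  x=12 (Alpha, w=30) cum 352
⇒ x* = 7
y-coordinate, sorted with cumulative weight:
  y=0 (Eta, w=8) cum 8
  y=3 (Zeta, w=110) cum 118
  y=4 (Epsilon, w=100) cum 218  ← median
  y=5 (Alpha, w=30) cum 248
  y=6 (Beta, w=4) cum 252
  y=9 (Delta, w=60) cum 312
  y=11 (Gamma, w=40) cum 352
⇒ y* = 4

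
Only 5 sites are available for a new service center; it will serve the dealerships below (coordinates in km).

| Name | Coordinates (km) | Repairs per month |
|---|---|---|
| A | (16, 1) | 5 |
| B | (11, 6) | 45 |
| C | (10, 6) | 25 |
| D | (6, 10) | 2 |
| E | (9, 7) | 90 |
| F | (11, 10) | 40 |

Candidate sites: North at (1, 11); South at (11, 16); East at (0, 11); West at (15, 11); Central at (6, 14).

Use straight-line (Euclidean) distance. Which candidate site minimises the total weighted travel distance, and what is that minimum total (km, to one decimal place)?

Total weighted distance at each candidate:
  North (1, 11): total = 2067.8
  South (11, 16): total = 1865.7
  East (0, 11): total = 2258.0
  West (15, 11): total = 1347.2
  Central (6, 14): total = 1679.7
Minimum is at West with total 1347.2 km.

West, total 1347.2 km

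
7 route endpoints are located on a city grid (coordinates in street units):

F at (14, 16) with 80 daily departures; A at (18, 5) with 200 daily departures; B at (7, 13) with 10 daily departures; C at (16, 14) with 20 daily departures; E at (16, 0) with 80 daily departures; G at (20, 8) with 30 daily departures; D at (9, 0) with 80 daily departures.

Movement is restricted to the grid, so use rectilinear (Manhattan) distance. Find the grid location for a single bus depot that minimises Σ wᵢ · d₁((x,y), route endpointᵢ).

(16, 5)

Manhattan distance separates: Σwᵢ(|x−xᵢ|+|y−yᵢ|) = Σwᵢ|x−xᵢ| + Σwᵢ|y−yᵢ|, so x and y are optimised independently as 1-D weighted medians.
Total weight W = 500; half = 250.
x-coordinate, sorted with cumulative weight:
  x=7 (B, w=10) cum 10
  x=9 (D, w=80) cum 90
  x=14 (F, w=80) cum 170
  x=16 (C, w=20) cum 190
  x=16 (E, w=80) cum 270  ← median
  x=18 (A, w=200) cum 470
  x=20 (G, w=30) cum 500
⇒ x* = 16
y-coordinate, sorted with cumulative weight:
  y=0 (E, w=80) cum 80
  y=0 (D, w=80) cum 160
  y=5 (A, w=200) cum 360  ← median
  y=8 (G, w=30) cum 390
  y=13 (B, w=10) cum 400
  y=14 (C, w=20) cum 420
  y=16 (F, w=80) cum 500
⇒ y* = 5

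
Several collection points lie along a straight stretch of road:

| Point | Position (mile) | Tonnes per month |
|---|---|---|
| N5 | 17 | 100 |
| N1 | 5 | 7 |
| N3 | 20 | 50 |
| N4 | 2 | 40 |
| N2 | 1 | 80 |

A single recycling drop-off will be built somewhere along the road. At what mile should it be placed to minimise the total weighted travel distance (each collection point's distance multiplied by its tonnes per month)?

For a sum of weighted absolute distances on a line, the optimum is the weighted median (not the mean). Total weight W = 277; half-weight = 138.5.
Sort by position and accumulate weight:
  mile 1 (N2, w=80) → cum 80
  mile 2 (N4, w=40) → cum 120
  mile 5 (N1, w=7) → cum 127
  mile 17 (N5, w=100) → cum 227  ≥ 138.5 → median here
  mile 20 (N3, w=50) → cum 277
Optimal location: mile 17.

x = 17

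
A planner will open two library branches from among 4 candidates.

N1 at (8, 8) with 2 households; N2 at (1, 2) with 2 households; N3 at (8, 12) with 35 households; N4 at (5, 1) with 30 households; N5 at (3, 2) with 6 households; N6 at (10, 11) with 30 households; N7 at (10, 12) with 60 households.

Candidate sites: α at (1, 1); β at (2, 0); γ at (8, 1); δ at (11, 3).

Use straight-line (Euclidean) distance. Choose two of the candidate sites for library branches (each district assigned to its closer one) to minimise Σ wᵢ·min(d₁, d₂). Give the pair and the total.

{β, δ}, total 1241.6

Evaluate every pair (each demand assigned to the nearer of the two):
  {β, δ}: total = 1241.6
  {γ, δ}: total = 1263.6
  {α, δ}: total = 1264.3
  {α, γ}: total = 1481.2
  {β, γ}: total = 1483.7
  {α, β}: total = 1842.8
Best pair: {β, δ} with total 1241.6.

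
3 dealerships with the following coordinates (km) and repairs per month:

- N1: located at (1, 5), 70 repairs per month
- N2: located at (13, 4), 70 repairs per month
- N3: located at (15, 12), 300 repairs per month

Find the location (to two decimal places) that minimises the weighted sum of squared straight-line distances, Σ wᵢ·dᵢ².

The minimiser of Σwᵢ‖p−pᵢ‖² is the weighted centroid p* = (Σwᵢpᵢ)/(Σwᵢ).
Σwᵢ = 440.
Σwᵢxᵢ = 70·1 + 70·13 + 300·15 = 5480.
Σwᵢyᵢ = 70·5 + 70·4 + 300·12 = 4230.
x* = 5480/440 = 12.45, y* = 4230/440 = 9.61.

(12.45, 9.61)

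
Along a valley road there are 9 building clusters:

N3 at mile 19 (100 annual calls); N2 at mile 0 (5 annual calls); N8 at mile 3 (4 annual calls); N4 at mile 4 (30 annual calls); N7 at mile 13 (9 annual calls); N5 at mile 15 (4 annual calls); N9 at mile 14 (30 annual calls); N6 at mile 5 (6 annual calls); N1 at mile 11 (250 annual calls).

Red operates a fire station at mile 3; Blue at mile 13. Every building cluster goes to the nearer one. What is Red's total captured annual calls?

The indifferent point is the midpoint (3+13)/2 = 8; building clusters left of it (closer to Red at 3) go to Red, those right go to Blue.
  N2 at 0 (w=5) → Red
  N8 at 3 (w=4) → Red
  N4 at 4 (w=30) → Red
  N6 at 5 (w=6) → Red
  N1 at 11 (w=250) → Blue
  N7 at 13 (w=9) → Blue
  N9 at 14 (w=30) → Blue
  N5 at 15 (w=4) → Blue
  N3 at 19 (w=100) → Blue
Red captures 45; Blue captures 393.

45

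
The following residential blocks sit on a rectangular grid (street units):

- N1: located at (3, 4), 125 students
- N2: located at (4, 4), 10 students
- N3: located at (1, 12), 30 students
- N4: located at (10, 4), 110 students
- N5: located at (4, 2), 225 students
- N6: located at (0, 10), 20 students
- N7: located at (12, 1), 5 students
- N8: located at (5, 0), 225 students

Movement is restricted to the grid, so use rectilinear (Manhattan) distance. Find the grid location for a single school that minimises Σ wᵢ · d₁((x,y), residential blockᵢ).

(4, 2)

Manhattan distance separates: Σwᵢ(|x−xᵢ|+|y−yᵢ|) = Σwᵢ|x−xᵢ| + Σwᵢ|y−yᵢ|, so x and y are optimised independently as 1-D weighted medians.
Total weight W = 750; half = 375.
x-coordinate, sorted with cumulative weight:
  x=0 (N6, w=20) cum 20
  x=1 (N3, w=30) cum 50
  x=3 (N1, w=125) cum 175
  x=4 (N2, w=10) cum 185
  x=4 (N5, w=225) cum 410  ← median
  x=5 (N8, w=225) cum 635
  x=10 (N4, w=110) cum 745
  x=12 (N7, w=5) cum 750
⇒ x* = 4
y-coordinate, sorted with cumulative weight:
  y=0 (N8, w=225) cum 225
  y=1 (N7, w=5) cum 230
  y=2 (N5, w=225) cum 455  ← median
  y=4 (N1, w=125) cum 580
  y=4 (N2, w=10) cum 590
  y=4 (N4, w=110) cum 700
  y=10 (N6, w=20) cum 720
  y=12 (N3, w=30) cum 750
⇒ y* = 2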